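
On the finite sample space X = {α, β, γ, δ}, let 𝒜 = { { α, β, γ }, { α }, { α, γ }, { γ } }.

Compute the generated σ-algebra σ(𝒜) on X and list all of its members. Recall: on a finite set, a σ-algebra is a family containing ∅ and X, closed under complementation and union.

Take S₀ = 𝒜 ∪ {∅, X} = { ∅, { α }, { γ }, { α, γ }, { α, β, γ }, X }.
Pass 1 (4 new):
  { δ }  = ᶜ of { α, β, γ }
  { β, δ }  = ᶜ of { α, γ }
  { α, β, δ }  = ᶜ of { γ }
  { β, γ, δ }  = ᶜ of { α }
  — 10 sets.
Pass 2 (3 new):
  { α, δ }  = { δ } ∪ { α }
  { γ, δ }  = { γ } ∪ { δ }
  { α, γ, δ }  = { α, γ } ∪ { δ }
  — 13 sets.
Pass 3. New:
  { β }  = ᶜ of { α, γ, δ }
  { α, β }  = ᶜ of { γ, δ }
  { β, γ }  = ᶜ of { α, δ }
  — 16 sets.
Pass 4: closed — nothing new.

Therefore σ(𝒜) = { ∅, { α }, { β }, { γ }, { δ }, { α, β }, { α, γ }, { α, δ }, { β, γ }, { β, δ }, { γ, δ }, { α, β, γ }, { α, β, δ }, { α, γ, δ }, { β, γ, δ }, X } (|σ(𝒜)| = 16).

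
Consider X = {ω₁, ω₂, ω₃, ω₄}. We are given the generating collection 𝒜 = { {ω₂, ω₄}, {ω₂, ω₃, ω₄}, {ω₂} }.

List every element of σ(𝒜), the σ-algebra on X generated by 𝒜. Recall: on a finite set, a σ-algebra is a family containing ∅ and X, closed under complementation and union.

Seed the family with 𝒜 together with ∅ and X: { {}, {ω₂}, {ω₂, ω₄}, {ω₂, ω₃, ω₄}, X }.
Iteration 1 adds 3:
  {ω₁}  = X∖{ω₂, ω₃, ω₄}
  {ω₁, ω₃}  = X∖{ω₂, ω₄}
  {ω₁, ω₃, ω₄}  = X∖{ω₂}
  (now 8)
Iteration 2 adds 3:
  {ω₁, ω₂}  = {ω₂} ∪ {ω₁}
  {ω₁, ω₂, ω₃}  = {ω₂} ∪ {ω₁, ω₃}
  {ω₁, ω₂, ω₄}  = {ω₂, ω₄} ∪ {ω₁}
  (now 11)
Iteration 3. New:
  {ω₃}  = X∖{ω₁, ω₂, ω₄}
  {ω₄}  = X∖{ω₁, ω₂, ω₃}
  {ω₃, ω₄}  = X∖{ω₁, ω₂}
  (now 14)
Iteration 4: 2 new —
  {ω₁, ω₄}  = {ω₄} ∪ {ω₁}
  {ω₂, ω₃}  = {ω₃} ∪ {ω₂}
  (now 16)
Iteration 5: stable.

Hence σ(𝒜) has 16 members: { {}, {ω₁}, {ω₂}, {ω₃}, {ω₄}, {ω₁, ω₂}, {ω₁, ω₃}, {ω₁, ω₄}, {ω₂, ω₃}, {ω₂, ω₄}, {ω₃, ω₄}, {ω₁, ω₂, ω₃}, {ω₁, ω₂, ω₄}, {ω₁, ω₃, ω₄}, {ω₂, ω₃, ω₄}, X }.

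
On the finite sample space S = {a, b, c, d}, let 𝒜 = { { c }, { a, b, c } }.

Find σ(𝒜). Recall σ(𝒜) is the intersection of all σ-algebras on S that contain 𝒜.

Initial family (4 sets): { {}, { c }, { a, b, c }, S }.
Iteration 1: 2 new —
  { d }  = { a, b, c }ᶜ
  { a, b, d }  = { c }ᶜ
Iteration 2: +1 →
  { c, d }  = { c } ∪ { d }
Iteration 3: 1 new —
  { a, b }  = { c, d }ᶜ
Iteration 4: no new sets; the family is a σ-algebra.

σ(𝒜) = { {}, { c }, { d }, { a, b }, { c, d }, { a, b, c }, { a, b, d }, S }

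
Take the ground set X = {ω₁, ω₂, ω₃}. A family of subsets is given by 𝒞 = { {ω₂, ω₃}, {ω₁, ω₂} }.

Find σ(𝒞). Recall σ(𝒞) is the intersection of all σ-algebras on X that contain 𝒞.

|σ(𝒞)| = 8.  σ(𝒞) = { {}, {ω₁}, {ω₂}, {ω₃}, {ω₁, ω₂}, {ω₁, ω₃}, {ω₂, ω₃}, X }

Working:
Take S₀ = 𝒞 ∪ {∅, X} = { {}, {ω₁, ω₂}, {ω₂, ω₃}, X }.
Round 1. New:
  {ω₁}  = complement {ω₂, ω₃}
  {ω₃}  = complement {ω₁, ω₂}
  |family| = 6
Round 2 (1 new):
  {ω₁, ω₃}  = {ω₃} ∪ {ω₁}
  |family| = 7
Round 3 adds 1:
  {ω₂}  = complement {ω₁, ω₃}
  |family| = 8
Round 4: stable.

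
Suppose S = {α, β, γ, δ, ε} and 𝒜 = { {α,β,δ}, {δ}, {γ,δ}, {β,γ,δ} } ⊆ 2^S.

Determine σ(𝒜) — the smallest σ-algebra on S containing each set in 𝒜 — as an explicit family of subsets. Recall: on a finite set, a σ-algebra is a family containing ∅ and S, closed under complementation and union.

σ(𝒜) = { {}, {α}, {β}, {γ}, {δ}, {ε}, {α,β}, {α,γ}, {α,δ}, {α,ε}, {β,γ}, {β,δ}, {β,ε}, {γ,δ}, {γ,ε}, {δ,ε}, {α,β,γ}, {α,β,δ}, {α,β,ε}, {α,γ,δ}, {α,γ,ε}, {α,δ,ε}, {β,γ,δ}, {β,γ,ε}, {β,δ,ε}, {γ,δ,ε}, {α,β,γ,δ}, {α,β,γ,ε}, {α,β,δ,ε}, {α,γ,δ,ε}, {β,γ,δ,ε}, S }

Trace:
Begin from { {}, {δ}, {γ,δ}, {α,β,δ}, {β,γ,δ}, S } (that is, 𝒜 plus ∅ and S).
Step 1 (5 new):
  {α,ε}  = complement {β,γ,δ}
  {γ,ε}  = complement {α,β,δ}
  {α,β,ε}  = complement {γ,δ}
  {α,β,γ,δ}  = {γ,δ} ∪ {α,β,δ}
  {α,β,γ,ε}  = complement {δ}
  |family| = 11
Step 2: +7 →
  {ε}  = complement {α,β,γ,δ}
  {α,γ,ε}  = {α,ε} ∪ {γ,ε}
  {α,δ,ε}  = {α,ε} ∪ {δ}
  {γ,δ,ε}  = {γ,δ} ∪ {γ,ε}
  {α,β,δ,ε}  = {α,β,δ} ∪ {α,β,ε}
  {α,γ,δ,ε}  = {γ,δ} ∪ {α,ε}
  {β,γ,δ,ε}  = {β,γ,δ} ∪ {γ,ε}
  |family| = 18
Step 3 (7 new):
  {α}  = complement {β,γ,δ,ε}
  {β}  = complement {α,γ,δ,ε}
  {γ}  = complement {α,β,δ,ε}
  {α,β}  = complement {γ,δ,ε}
  {β,γ}  = complement {α,δ,ε}
  {β,δ}  = complement {α,γ,ε}
  {δ,ε}  = {δ} ∪ {ε}
  |family| = 25
Step 4: +7 →
  {α,γ}  = {γ} ∪ {α}
  {α,δ}  = {δ} ∪ {α}
  {β,ε}  = {β} ∪ {ε}
  {α,β,γ}  = complement {δ,ε}
  {α,γ,δ}  = {γ,δ} ∪ {α}
  {β,γ,ε}  = {β} ∪ {γ,ε}
  {β,δ,ε}  = {β} ∪ {δ,ε}
  |family| = 32
Step 5: no new sets; the family is a σ-algebra.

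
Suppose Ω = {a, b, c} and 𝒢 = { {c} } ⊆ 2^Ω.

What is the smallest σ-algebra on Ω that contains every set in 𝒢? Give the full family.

|σ(𝒢)| = 4.  σ(𝒢) = { ∅, {c}, {a,b}, Ω }

Derivation:
Take S₀ = 𝒢 ∪ {∅, Ω} = { ∅, {c}, Ω }.
Step 1 adds 1:
  {a,b}  = complement {c}
Step 2: already closed under ᶜ and ∪.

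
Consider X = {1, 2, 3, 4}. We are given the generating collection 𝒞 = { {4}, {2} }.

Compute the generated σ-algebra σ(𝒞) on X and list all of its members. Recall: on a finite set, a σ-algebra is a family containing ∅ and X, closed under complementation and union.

Answer: σ(𝒞) = { {}, {2}, {4}, {1,3}, {2,4}, {1,2,3}, {1,3,4}, X }

Derivation:
Begin from { {}, {2}, {4}, X } (that is, 𝒞 plus ∅ and X).
Step 1: 3 new —
  {2,4}  = {2} ∪ {4}
  {1,2,3}  = ᶜ of {4}
  {1,3,4}  = ᶜ of {2}
  |family| = 7
Step 2. New:
  {1,3}  = ᶜ of {2,4}
  |family| = 8
After Step 3 the family is unchanged; done.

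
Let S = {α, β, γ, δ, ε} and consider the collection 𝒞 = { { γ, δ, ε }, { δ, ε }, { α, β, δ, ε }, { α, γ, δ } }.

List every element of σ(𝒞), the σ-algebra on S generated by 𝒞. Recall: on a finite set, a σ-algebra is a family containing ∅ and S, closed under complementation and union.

|σ(𝒞)| = 32.  σ(𝒞) = { ∅, { α }, { β }, { γ }, { δ }, { ε }, { α, β }, { α, γ }, { α, δ }, { α, ε }, { β, γ }, { β, δ }, { β, ε }, { γ, δ }, { γ, ε }, { δ, ε }, { α, β, γ }, { α, β, δ }, { α, β, ε }, { α, γ, δ }, { α, γ, ε }, { α, δ, ε }, { β, γ, δ }, { β, γ, ε }, { β, δ, ε }, { γ, δ, ε }, { α, β, γ, δ }, { α, β, γ, ε }, { α, β, δ, ε }, { α, γ, δ, ε }, { β, γ, δ, ε }, S }

Working:
Initial family (6 sets): { ∅, { δ, ε }, { α, γ, δ }, { γ, δ, ε }, { α, β, δ, ε }, S }.
Round 1: 5 new —
  { γ }  = { α, β, δ, ε }ᶜ
  { α, β }  = { γ, δ, ε }ᶜ
  { β, ε }  = { α, γ, δ }ᶜ
  { α, β, γ }  = { δ, ε }ᶜ
  { α, γ, δ, ε }  = { δ, ε } ∪ { α, γ, δ }
  [11 total]
Round 2 adds 7:
  { β }  = { α, γ, δ, ε }ᶜ
  { α, β, ε }  = { β, ε } ∪ { α, β }
  { β, γ, ε }  = { β, ε } ∪ { γ }
  { β, δ, ε }  = { β, ε } ∪ { δ, ε }
  { α, β, γ, δ }  = { α, β, γ } ∪ { α, γ, δ }
  { α, β, γ, ε }  = { β, ε } ∪ { α, β, γ }
  { β, γ, δ, ε }  = { β, ε } ∪ { γ, δ, ε }
  [18 total]
Round 3 (7 new):
  { α }  = { β, γ, δ, ε }ᶜ
  { δ }  = { α, β, γ, ε }ᶜ
  { ε }  = { α, β, γ, δ }ᶜ
  { α, γ }  = { β, δ, ε }ᶜ
  { α, δ }  = { β, γ, ε }ᶜ
  { β, γ }  = { γ } ∪ { β }
  { γ, δ }  = { α, β, ε }ᶜ
  [25 total]
Round 4 (7 new):
  { α, ε }  = { ε } ∪ { α }
  { β, δ }  = { β } ∪ { δ }
  { γ, ε }  = { ε } ∪ { γ }
  { α, β, δ }  = { α, β } ∪ { α, δ }
  { α, γ, ε }  = { ε } ∪ { α, γ }
  { α, δ, ε }  = { β, γ }ᶜ
  { β, γ, δ }  = { γ, δ } ∪ { β }
  [32 total]
Round 5: stable.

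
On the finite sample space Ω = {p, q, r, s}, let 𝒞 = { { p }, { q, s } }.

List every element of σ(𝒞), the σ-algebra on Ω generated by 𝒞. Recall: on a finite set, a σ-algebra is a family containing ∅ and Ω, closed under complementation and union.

Take S₀ = 𝒞 ∪ {∅, Ω} = { {  }, { p }, { q, s }, Ω }.
Round 1 (3 new):
  { p, r }  = ᶜ of { q, s }
  { p, q, s }  = { q, s } ∪ { p }
  { q, r, s }  = ᶜ of { p }
Round 2 (1 new):
  { r }  = ᶜ of { p, q, s }
Round 3: closed — nothing new.

|σ(𝒞)| = 8.  σ(𝒞) = { {  }, { p }, { r }, { p, r }, { q, s }, { p, q, s }, { q, r, s }, Ω }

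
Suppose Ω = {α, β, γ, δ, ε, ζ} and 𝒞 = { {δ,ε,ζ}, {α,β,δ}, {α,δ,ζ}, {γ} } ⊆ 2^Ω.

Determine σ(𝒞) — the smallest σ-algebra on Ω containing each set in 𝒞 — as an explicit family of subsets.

σ(𝒞) (64 sets): { ∅, {α}, {β}, {γ}, {δ}, {ε}, {ζ}, {α,β}, {α,γ}, {α,δ}, {α,ε}, {α,ζ}, {β,γ}, {β,δ}, {β,ε}, {β,ζ}, {γ,δ}, {γ,ε}, {γ,ζ}, {δ,ε}, {δ,ζ}, {ε,ζ}, {α,β,γ}, {α,β,δ}, {α,β,ε}, {α,β,ζ}, {α,γ,δ}, {α,γ,ε}, {α,γ,ζ}, {α,δ,ε}, {α,δ,ζ}, {α,ε,ζ}, {β,γ,δ}, {β,γ,ε}, {β,γ,ζ}, {β,δ,ε}, {β,δ,ζ}, {β,ε,ζ}, {γ,δ,ε}, {γ,δ,ζ}, {γ,ε,ζ}, {δ,ε,ζ}, {α,β,γ,δ}, {α,β,γ,ε}, {α,β,γ,ζ}, {α,β,δ,ε}, {α,β,δ,ζ}, {α,β,ε,ζ}, {α,γ,δ,ε}, {α,γ,δ,ζ}, {α,γ,ε,ζ}, {α,δ,ε,ζ}, {β,γ,δ,ε}, {β,γ,δ,ζ}, {β,γ,ε,ζ}, {β,δ,ε,ζ}, {γ,δ,ε,ζ}, {α,β,γ,δ,ε}, {α,β,γ,δ,ζ}, {α,β,γ,ε,ζ}, {α,β,δ,ε,ζ}, {α,γ,δ,ε,ζ}, {β,γ,δ,ε,ζ}, Ω }

Check:
Start: 𝒞 ∪ {∅, Ω} = { ∅, {γ}, {α,β,δ}, {α,δ,ζ}, {δ,ε,ζ}, Ω }.
Iteration 1 adds 9:
  {α,β,γ}  = Ω∖{δ,ε,ζ}
  {β,γ,ε}  = Ω∖{α,δ,ζ}
  {γ,ε,ζ}  = Ω∖{α,β,δ}
  {α,β,γ,δ}  = {γ} ∪ {α,β,δ}
  {α,β,δ,ζ}  = {α,δ,ζ} ∪ {α,β,δ}
  {α,γ,δ,ζ}  = {γ} ∪ {α,δ,ζ}
  {α,δ,ε,ζ}  = {α,δ,ζ} ∪ {δ,ε,ζ}
  {γ,δ,ε,ζ}  = {γ} ∪ {δ,ε,ζ}
  {α,β,δ,ε,ζ}  = Ω∖{γ}
Iteration 2 adds 12:
  {α,β}  = Ω∖{γ,δ,ε,ζ}
  {β,γ}  = Ω∖{α,δ,ε,ζ}
  {β,ε}  = Ω∖{α,γ,δ,ζ}
  {γ,ε}  = Ω∖{α,β,δ,ζ}
  {ε,ζ}  = Ω∖{α,β,γ,δ}
  {α,β,γ,ε}  = {α,β,γ} ∪ {β,γ,ε}
  {β,γ,ε,ζ}  = {β,γ,ε} ∪ {γ,ε,ζ}
  {α,β,γ,δ,ε}  = {α,β,δ} ∪ {β,γ,ε}
  {α,β,γ,δ,ζ}  = {α,β,γ} ∪ {α,β,δ,ζ}
  {α,β,γ,ε,ζ}  = {α,β,γ} ∪ {γ,ε,ζ}
  {α,γ,δ,ε,ζ}  = {γ,δ,ε,ζ} ∪ {α,δ,ε,ζ}
  {β,γ,δ,ε,ζ}  = {γ,δ,ε,ζ} ∪ {β,γ,ε}
Iteration 3. New:
  {α}  = Ω∖{β,γ,δ,ε,ζ}
  {β}  = Ω∖{α,γ,δ,ε,ζ}
  {δ}  = Ω∖{α,β,γ,ε,ζ}
  {ε}  = Ω∖{α,β,γ,δ,ζ}
  {ζ}  = Ω∖{α,β,γ,δ,ε}
  {α,δ}  = Ω∖{β,γ,ε,ζ}
  {δ,ζ}  = Ω∖{α,β,γ,ε}
  {α,β,ε}  = {β,ε} ∪ {α,β}
  {β,ε,ζ}  = {β,ε} ∪ {ε,ζ}
  {α,β,δ,ε}  = {β,ε} ∪ {α,β,δ}
  {α,β,ε,ζ}  = {ε,ζ} ∪ {α,β}
  {β,δ,ε,ζ}  = {β,ε} ∪ {δ,ε,ζ}
Iteration 4: 24 new —
  {α,γ}  = Ω∖{β,δ,ε,ζ}
  {α,ε}  = {α} ∪ {ε}
  {α,ζ}  = {α} ∪ {ζ}
  {β,δ}  = {β} ∪ {δ}
  {β,ζ}  = {β} ∪ {ζ}
  {γ,δ}  = Ω∖{α,β,ε,ζ}
  {γ,ζ}  = Ω∖{α,β,δ,ε}
  {δ,ε}  = {δ} ∪ {ε}
  {α,β,ζ}  = {α,β} ∪ {ζ}
  {α,γ,δ}  = Ω∖{β,ε,ζ}
  {α,γ,ε}  = {γ,ε} ∪ {α}
  {α,δ,ε}  = {α,δ} ∪ {ε}
  {α,ε,ζ}  = {α} ∪ {ε,ζ}
  {β,γ,δ}  = {β,γ} ∪ {δ}
  {β,γ,ζ}  = {β,γ} ∪ {ζ}
  {β,δ,ε}  = {δ} ∪ {β,ε}
  {β,δ,ζ}  = {β} ∪ {δ,ζ}
  {γ,δ,ε}  = {γ,ε} ∪ {δ}
  {γ,δ,ζ}  = Ω∖{α,β,ε}
  {α,β,γ,ζ}  = {α,β,γ} ∪ {ζ}
  {α,γ,δ,ε}  = {γ,ε} ∪ {α,δ}
  {α,γ,ε,ζ}  = {α} ∪ {γ,ε,ζ}
  {β,γ,δ,ε}  = {δ} ∪ {β,γ,ε}
  {β,γ,δ,ζ}  = {β,γ} ∪ {δ,ζ}
Iteration 5: +1 →
  {α,γ,ζ}  = Ω∖{β,δ,ε}
Iteration 6: already closed under ᶜ and ∪.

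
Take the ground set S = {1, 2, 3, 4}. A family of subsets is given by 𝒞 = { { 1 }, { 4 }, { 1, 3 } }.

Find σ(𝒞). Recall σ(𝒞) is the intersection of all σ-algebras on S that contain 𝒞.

Take S₀ = 𝒞 ∪ {∅, S} = { {  }, { 1 }, { 4 }, { 1, 3 }, S }.
Iteration 1 adds 5:
  { 1, 4 }  = { 4 } ∪ { 1 }
  { 2, 4 }  = complement { 1, 3 }
  { 1, 2, 3 }  = complement { 4 }
  { 1, 3, 4 }  = { 1, 3 } ∪ { 4 }
  { 2, 3, 4 }  = complement { 1 }
  (now 10)
Iteration 2: +3 →
  { 2 }  = complement { 1, 3, 4 }
  { 2, 3 }  = complement { 1, 4 }
  { 1, 2, 4 }  = { 1, 4 } ∪ { 2, 4 }
  (now 13)
Iteration 3. New:
  { 3 }  = complement { 1, 2, 4 }
  { 1, 2 }  = { 2 } ∪ { 1 }
  (now 15)
Iteration 4 adds 1:
  { 3, 4 }  = complement { 1, 2 }
  (now 16)
Iteration 5: already closed under ᶜ and ∪.

Hence σ(𝒞) has 16 members: { {  }, { 1 }, { 2 }, { 3 }, { 4 }, { 1, 2 }, { 1, 3 }, { 1, 4 }, { 2, 3 }, { 2, 4 }, { 3, 4 }, { 1, 2, 3 }, { 1, 2, 4 }, { 1, 3, 4 }, { 2, 3, 4 }, S }.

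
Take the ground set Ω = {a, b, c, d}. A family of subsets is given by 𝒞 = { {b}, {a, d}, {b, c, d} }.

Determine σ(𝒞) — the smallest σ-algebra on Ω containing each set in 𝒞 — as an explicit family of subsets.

σ(𝒞) = { {}, {a}, {b}, {c}, {d}, {a, b}, {a, c}, {a, d}, {b, c}, {b, d}, {c, d}, {a, b, c}, {a, b, d}, {a, c, d}, {b, c, d}, Ω }

Working:
Initial family (5 sets): { {}, {b}, {a, d}, {b, c, d}, Ω }.
Iteration 1 adds 4:
  {a}  = ᶜ of {b, c, d}
  {b, c}  = ᶜ of {a, d}
  {a, b, d}  = {a, d} ∪ {b}
  {a, c, d}  = ᶜ of {b}
  (now 9)
Iteration 2: +3 →
  {c}  = ᶜ of {a, b, d}
  {a, b}  = {b} ∪ {a}
  {a, b, c}  = {b, c} ∪ {a}
  (now 12)
Iteration 3: +3 →
  {d}  = ᶜ of {a, b, c}
  {a, c}  = {c} ∪ {a}
  {c, d}  = ᶜ of {a, b}
  (now 15)
Iteration 4: 1 new —
  {b, d}  = ᶜ of {a, c}
  (now 16)
After Iteration 5 the family is unchanged; done.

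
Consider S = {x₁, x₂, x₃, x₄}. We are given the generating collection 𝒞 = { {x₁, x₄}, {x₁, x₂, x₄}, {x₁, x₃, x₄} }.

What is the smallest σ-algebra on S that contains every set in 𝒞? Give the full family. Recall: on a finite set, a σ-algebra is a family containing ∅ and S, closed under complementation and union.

Seed the family with 𝒞 together with ∅ and S: { ∅, {x₁, x₄}, {x₁, x₂, x₄}, {x₁, x₃, x₄}, S }.
Iteration 1: +3 →
  {x₂}  = S∖{x₁, x₃, x₄}
  {x₃}  = S∖{x₁, x₂, x₄}
  {x₂, x₃}  = S∖{x₁, x₄}
  [8 total]
Iteration 2: closed — nothing new.

Therefore σ(𝒞) = { ∅, {x₂}, {x₃}, {x₁, x₄}, {x₂, x₃}, {x₁, x₂, x₄}, {x₁, x₃, x₄}, S } (|σ(𝒞)| = 8).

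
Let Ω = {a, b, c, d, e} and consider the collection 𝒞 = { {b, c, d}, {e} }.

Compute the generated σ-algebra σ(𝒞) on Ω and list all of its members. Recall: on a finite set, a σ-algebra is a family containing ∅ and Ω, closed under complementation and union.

|σ(𝒞)| = 8.  σ(𝒞) = { {}, {a}, {e}, {a, e}, {b, c, d}, {a, b, c, d}, {b, c, d, e}, Ω }

Trace:
Take S₀ = 𝒞 ∪ {∅, Ω} = { {}, {e}, {b, c, d}, Ω }.
Round 1: 3 new —
  {a, e}  = Ω∖{b, c, d}
  {a, b, c, d}  = Ω∖{e}
  {b, c, d, e}  = {b, c, d} ∪ {e}
  — 7 sets.
Round 2 (1 new):
  {a}  = Ω∖{b, c, d, e}
  — 8 sets.
Round 3: no new sets; the family is a σ-algebra.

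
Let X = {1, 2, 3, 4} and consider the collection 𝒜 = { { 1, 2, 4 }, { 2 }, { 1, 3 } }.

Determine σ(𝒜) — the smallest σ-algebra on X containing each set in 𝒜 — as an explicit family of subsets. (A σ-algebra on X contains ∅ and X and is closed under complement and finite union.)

σ(𝒜) (16 sets): { {  }, { 1 }, { 2 }, { 3 }, { 4 }, { 1, 2 }, { 1, 3 }, { 1, 4 }, { 2, 3 }, { 2, 4 }, { 3, 4 }, { 1, 2, 3 }, { 1, 2, 4 }, { 1, 3, 4 }, { 2, 3, 4 }, X }

Trace:
Begin from { {  }, { 2 }, { 1, 3 }, { 1, 2, 4 }, X } (that is, 𝒜 plus ∅ and X).
Pass 1 (4 new):
  { 3 }  = X∖{ 1, 2, 4 }
  { 2, 4 }  = X∖{ 1, 3 }
  { 1, 2, 3 }  = { 1, 3 } ∪ { 2 }
  { 1, 3, 4 }  = X∖{ 2 }
Pass 2: 3 new —
  { 4 }  = X∖{ 1, 2, 3 }
  { 2, 3 }  = { 2 } ∪ { 3 }
  { 2, 3, 4 }  = { 3 } ∪ { 2, 4 }
Pass 3: +3 →
  { 1 }  = X∖{ 2, 3, 4 }
  { 1, 4 }  = X∖{ 2, 3 }
  { 3, 4 }  = { 3 } ∪ { 4 }
Pass 4: 1 new —
  { 1, 2 }  = X∖{ 3, 4 }
Pass 5: stable.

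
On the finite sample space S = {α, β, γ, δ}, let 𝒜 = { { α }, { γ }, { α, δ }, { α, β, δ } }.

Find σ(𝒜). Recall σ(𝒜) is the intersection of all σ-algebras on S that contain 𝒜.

Start: 𝒜 ∪ {∅, S} = { {}, { α }, { γ }, { α, δ }, { α, β, δ }, S }.
Round 1. New:
  { α, γ }  = { γ } ∪ { α }
  { β, γ }  = complement { α, δ }
  { α, γ, δ }  = { γ } ∪ { α, δ }
  { β, γ, δ }  = complement { α }
  — 10 sets.
Round 2 (3 new):
  { β }  = complement { α, γ, δ }
  { β, δ }  = complement { α, γ }
  { α, β, γ }  = { β, γ } ∪ { α, γ }
  — 13 sets.
Round 3: +2 →
  { δ }  = complement { α, β, γ }
  { α, β }  = { β } ∪ { α }
  — 15 sets.
Round 4: +1 →
  { γ, δ }  = complement { α, β }
  — 16 sets.
Round 5: stable.

|σ(𝒜)| = 16.  σ(𝒜) = { {}, { α }, { β }, { γ }, { δ }, { α, β }, { α, γ }, { α, δ }, { β, γ }, { β, δ }, { γ, δ }, { α, β, γ }, { α, β, δ }, { α, γ, δ }, { β, γ, δ }, S }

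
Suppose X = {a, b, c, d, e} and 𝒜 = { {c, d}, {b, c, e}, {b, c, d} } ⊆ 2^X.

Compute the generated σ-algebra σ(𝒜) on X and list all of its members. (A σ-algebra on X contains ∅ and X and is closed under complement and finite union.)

Take S₀ = 𝒜 ∪ {∅, X} = { {}, {c, d}, {b, c, d}, {b, c, e}, X }.
Round 1: 4 new —
  {a, d}  = complement {b, c, e}
  {a, e}  = complement {b, c, d}
  {a, b, e}  = complement {c, d}
  {b, c, d, e}  = {c, d} ∪ {b, c, e}
  — 9 sets.
Round 2. New:
  {a}  = complement {b, c, d, e}
  {a, c, d}  = {c, d} ∪ {a, d}
  {a, d, e}  = {a, d} ∪ {a, e}
  {a, b, c, d}  = {b, c, d} ∪ {a, d}
  {a, b, c, e}  = {a, b, e} ∪ {b, c, e}
  {a, b, d, e}  = {a, b, e} ∪ {a, d}
  {a, c, d, e}  = {c, d} ∪ {a, e}
  — 16 sets.
Round 3: +6 →
  {b}  = complement {a, c, d, e}
  {c}  = complement {a, b, d, e}
  {d}  = complement {a, b, c, e}
  {e}  = complement {a, b, c, d}
  {b, c}  = complement {a, d, e}
  {b, e}  = complement {a, c, d}
  — 22 sets.
Round 4. New:
  {a, b}  = {b} ∪ {a}
  {a, c}  = {c} ∪ {a}
  {b, d}  = {b} ∪ {d}
  {c, e}  = {e} ∪ {c}
  {d, e}  = {e} ∪ {d}
  {a, b, c}  = {b, c} ∪ {a}
  {a, b, d}  = {b} ∪ {a, d}
  {a, c, e}  = {c} ∪ {a, e}
  {b, d, e}  = {b, e} ∪ {d}
  {c, d, e}  = {c, d} ∪ {e}
  — 32 sets.
Round 5 adds nothing — fixpoint reached.

Hence σ(𝒜) has 32 members: { {}, {a}, {b}, {c}, {d}, {e}, {a, b}, {a, c}, {a, d}, {a, e}, {b, c}, {b, d}, {b, e}, {c, d}, {c, e}, {d, e}, {a, b, c}, {a, b, d}, {a, b, e}, {a, c, d}, {a, c, e}, {a, d, e}, {b, c, d}, {b, c, e}, {b, d, e}, {c, d, e}, {a, b, c, d}, {a, b, c, e}, {a, b, d, e}, {a, c, d, e}, {b, c, d, e}, X }.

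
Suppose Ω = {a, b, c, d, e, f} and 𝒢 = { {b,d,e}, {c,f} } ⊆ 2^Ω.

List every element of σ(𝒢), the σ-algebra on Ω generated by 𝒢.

σ(𝒢) (8 sets): { {}, {a}, {c,f}, {a,c,f}, {b,d,e}, {a,b,d,e}, {b,c,d,e,f}, Ω }

Trace:
Take S₀ = 𝒢 ∪ {∅, Ω} = { {}, {c,f}, {b,d,e}, Ω }.
Step 1: 3 new —
  {a,c,f}  = complement {b,d,e}
  {a,b,d,e}  = complement {c,f}
  {b,c,d,e,f}  = {b,d,e} ∪ {c,f}
  (now 7)
Step 2 adds 1:
  {a}  = complement {b,c,d,e,f}
  (now 8)
Step 3: stable.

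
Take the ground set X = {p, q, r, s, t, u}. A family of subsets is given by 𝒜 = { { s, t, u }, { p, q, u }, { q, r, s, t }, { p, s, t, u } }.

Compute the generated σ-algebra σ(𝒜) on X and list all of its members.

σ(𝒜) (32 sets): { {  }, { p }, { q }, { r }, { u }, { p, q }, { p, r }, { p, u }, { q, r }, { q, u }, { r, u }, { s, t }, { p, q, r }, { p, q, u }, { p, r, u }, { p, s, t }, { q, r, u }, { q, s, t }, { r, s, t }, { s, t, u }, { p, q, r, u }, { p, q, s, t }, { p, r, s, t }, { p, s, t, u }, { q, r, s, t }, { q, s, t, u }, { r, s, t, u }, { p, q, r, s, t }, { p, q, s, t, u }, { p, r, s, t, u }, { q, r, s, t, u }, X }

Working:
Take S₀ = 𝒜 ∪ {∅, X} = { {  }, { p, q, u }, { s, t, u }, { p, s, t, u }, { q, r, s, t }, X }.
Round 1. New:
  { p, u }  = complement { q, r, s, t }
  { q, r }  = complement { p, s, t, u }
  { p, q, r }  = complement { s, t, u }
  { r, s, t }  = complement { p, q, u }
  { p, q, s, t, u }  = { p, s, t, u } ∪ { p, q, u }
  { q, r, s, t, u }  = { q, r, s, t } ∪ { s, t, u }
  — 12 sets.
Round 2. New:
  { p }  = complement { q, r, s, t, u }
  { r }  = complement { p, q, s, t, u }
  { p, q, r, u }  = { p, q, r } ∪ { p, u }
  { r, s, t, u }  = { r, s, t } ∪ { s, t, u }
  { p, q, r, s, t }  = { r, s, t } ∪ { p, q, r }
  { p, r, s, t, u }  = { r, s, t } ∪ { p, u }
  — 18 sets.
Round 3: +7 →
  { q }  = complement { p, r, s, t, u }
  { u }  = complement { p, q, r, s, t }
  { p, q }  = complement { r, s, t, u }
  { p, r }  = { r } ∪ { p }
  { s, t }  = complement { p, q, r, u }
  { p, r, u }  = { r } ∪ { p, u }
  { p, r, s, t }  = { r, s, t } ∪ { p }
  — 25 sets.
Round 4: +7 →
  { q, u }  = complement { p, r, s, t }
  { r, u }  = { u } ∪ { r }
  { p, s, t }  = { s, t } ∪ { p }
  { q, r, u }  = { u } ∪ { q, r }
  { q, s, t }  = complement { p, r, u }
  { p, q, s, t }  = { p, q } ∪ { s, t }
  { q, s, t, u }  = complement { p, r }
  — 32 sets.
Round 5: closed — nothing new.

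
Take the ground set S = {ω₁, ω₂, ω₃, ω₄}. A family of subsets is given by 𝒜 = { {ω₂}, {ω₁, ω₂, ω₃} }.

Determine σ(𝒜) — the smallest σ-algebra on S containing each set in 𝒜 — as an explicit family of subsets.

σ(𝒜) (8 sets): { ∅, {ω₂}, {ω₄}, {ω₁, ω₃}, {ω₂, ω₄}, {ω₁, ω₂, ω₃}, {ω₁, ω₃, ω₄}, S }

Trace:
Begin from { ∅, {ω₂}, {ω₁, ω₂, ω₃}, S } (that is, 𝒜 plus ∅ and S).
Round 1. New:
  {ω₄}  = S∖{ω₁, ω₂, ω₃}
  {ω₁, ω₃, ω₄}  = S∖{ω₂}
  — 6 sets.
Round 2. New:
  {ω₂, ω₄}  = {ω₄} ∪ {ω₂}
  — 7 sets.
Round 3. New:
  {ω₁, ω₃}  = S∖{ω₂, ω₄}
  — 8 sets.
Round 4: already closed under ᶜ and ∪.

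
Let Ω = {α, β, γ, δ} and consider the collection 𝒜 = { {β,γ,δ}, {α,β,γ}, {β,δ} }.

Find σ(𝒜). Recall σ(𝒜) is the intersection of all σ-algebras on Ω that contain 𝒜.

Take S₀ = 𝒜 ∪ {∅, Ω} = { {}, {β,δ}, {α,β,γ}, {β,γ,δ}, Ω }.
Pass 1 (3 new):
  {α}  = Ω∖{β,γ,δ}
  {δ}  = Ω∖{α,β,γ}
  {α,γ}  = Ω∖{β,δ}
Pass 2: 3 new —
  {α,δ}  = {δ} ∪ {α}
  {α,β,δ}  = {β,δ} ∪ {α}
  {α,γ,δ}  = {δ} ∪ {α,γ}
Pass 3: +3 →
  {β}  = Ω∖{α,γ,δ}
  {γ}  = Ω∖{α,β,δ}
  {β,γ}  = Ω∖{α,δ}
Pass 4: 2 new —
  {α,β}  = {β} ∪ {α}
  {γ,δ}  = {γ} ∪ {δ}
After Pass 5 the family is unchanged; done.

|σ(𝒜)| = 16.  σ(𝒜) = { {}, {α}, {β}, {γ}, {δ}, {α,β}, {α,γ}, {α,δ}, {β,γ}, {β,δ}, {γ,δ}, {α,β,γ}, {α,β,δ}, {α,γ,δ}, {β,γ,δ}, Ω }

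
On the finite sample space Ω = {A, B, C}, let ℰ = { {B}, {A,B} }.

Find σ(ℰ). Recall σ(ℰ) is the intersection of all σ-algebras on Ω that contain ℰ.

Seed the family with ℰ together with ∅ and Ω: { {}, {B}, {A,B}, Ω }.
Iteration 1: +2 →
  {C}  = complement {A,B}
  {A,C}  = complement {B}
  [6 total]
Iteration 2: 1 new —
  {B,C}  = {C} ∪ {B}
  [7 total]
Iteration 3: 1 new —
  {A}  = complement {B,C}
  [8 total]
Iteration 4: no new sets; the family is a σ-algebra.

|σ(ℰ)| = 8.  σ(ℰ) = { {}, {A}, {B}, {C}, {A,B}, {A,C}, {B,C}, Ω }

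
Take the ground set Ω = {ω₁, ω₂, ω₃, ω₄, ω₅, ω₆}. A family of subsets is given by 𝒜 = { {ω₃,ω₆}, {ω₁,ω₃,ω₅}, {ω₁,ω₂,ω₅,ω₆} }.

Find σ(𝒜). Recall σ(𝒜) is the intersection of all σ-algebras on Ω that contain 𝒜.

Start: 𝒜 ∪ {∅, Ω} = { ∅, {ω₃,ω₆}, {ω₁,ω₃,ω₅}, {ω₁,ω₂,ω₅,ω₆}, Ω }.
Step 1 (5 new):
  {ω₃,ω₄}  = complement {ω₁,ω₂,ω₅,ω₆}
  {ω₂,ω₄,ω₆}  = complement {ω₁,ω₃,ω₅}
  {ω₁,ω₂,ω₄,ω₅}  = complement {ω₃,ω₆}
  {ω₁,ω₃,ω₅,ω₆}  = {ω₃,ω₆} ∪ {ω₁,ω₃,ω₅}
  {ω₁,ω₂,ω₃,ω₅,ω₆}  = {ω₃,ω₆} ∪ {ω₁,ω₂,ω₅,ω₆}
  (now 10)
Step 2. New:
  {ω₄}  = complement {ω₁,ω₂,ω₃,ω₅,ω₆}
  {ω₂,ω₄}  = complement {ω₁,ω₃,ω₅,ω₆}
  {ω₃,ω₄,ω₆}  = {ω₃,ω₄} ∪ {ω₃,ω₆}
  {ω₁,ω₃,ω₄,ω₅}  = {ω₃,ω₄} ∪ {ω₁,ω₃,ω₅}
  {ω₂,ω₃,ω₄,ω₆}  = {ω₂,ω₄,ω₆} ∪ {ω₃,ω₄}
  {ω₁,ω₂,ω₃,ω₄,ω₅}  = {ω₃,ω₄} ∪ {ω₁,ω₂,ω₄,ω₅}
  {ω₁,ω₂,ω₄,ω₅,ω₆}  = {ω₂,ω₄,ω₆} ∪ {ω₁,ω₂,ω₄,ω₅}
  {ω₁,ω₃,ω₄,ω₅,ω₆}  = {ω₁,ω₃,ω₅,ω₆} ∪ {ω₃,ω₄}
  (now 18)
Step 3: 7 new —
  {ω₂}  = complement {ω₁,ω₃,ω₄,ω₅,ω₆}
  {ω₃}  = complement {ω₁,ω₂,ω₄,ω₅,ω₆}
  {ω₆}  = complement {ω₁,ω₂,ω₃,ω₄,ω₅}
  {ω₁,ω₅}  = complement {ω₂,ω₃,ω₄,ω₆}
  {ω₂,ω₆}  = complement {ω₁,ω₃,ω₄,ω₅}
  {ω₁,ω₂,ω₅}  = complement {ω₃,ω₄,ω₆}
  {ω₂,ω₃,ω₄}  = {ω₃,ω₄} ∪ {ω₂,ω₄}
  (now 25)
Step 4 (6 new):
  {ω₂,ω₃}  = {ω₂} ∪ {ω₃}
  {ω₄,ω₆}  = {ω₆} ∪ {ω₄}
  {ω₁,ω₄,ω₅}  = {ω₁,ω₅} ∪ {ω₄}
  {ω₁,ω₅,ω₆}  = complement {ω₂,ω₃,ω₄}
  {ω₂,ω₃,ω₆}  = {ω₂} ∪ {ω₃,ω₆}
  {ω₁,ω₂,ω₃,ω₅}  = {ω₁,ω₃,ω₅} ∪ {ω₂}
  (now 31)
Step 5: +1 →
  {ω₁,ω₄,ω₅,ω₆}  = complement {ω₂,ω₃}
  (now 32)
Step 6: no new sets; the family is a σ-algebra.

Hence σ(𝒜) has 32 members: { ∅, {ω₂}, {ω₃}, {ω₄}, {ω₆}, {ω₁,ω₅}, {ω₂,ω₃}, {ω₂,ω₄}, {ω₂,ω₆}, {ω₃,ω₄}, {ω₃,ω₆}, {ω₄,ω₆}, {ω₁,ω₂,ω₅}, {ω₁,ω₃,ω₅}, {ω₁,ω₄,ω₅}, {ω₁,ω₅,ω₆}, {ω₂,ω₃,ω₄}, {ω₂,ω₃,ω₆}, {ω₂,ω₄,ω₆}, {ω₃,ω₄,ω₆}, {ω₁,ω₂,ω₃,ω₅}, {ω₁,ω₂,ω₄,ω₅}, {ω₁,ω₂,ω₅,ω₆}, {ω₁,ω₃,ω₄,ω₅}, {ω₁,ω₃,ω₅,ω₆}, {ω₁,ω₄,ω₅,ω₆}, {ω₂,ω₃,ω₄,ω₆}, {ω₁,ω₂,ω₃,ω₄,ω₅}, {ω₁,ω₂,ω₃,ω₅,ω₆}, {ω₁,ω₂,ω₄,ω₅,ω₆}, {ω₁,ω₃,ω₄,ω₅,ω₆}, Ω }.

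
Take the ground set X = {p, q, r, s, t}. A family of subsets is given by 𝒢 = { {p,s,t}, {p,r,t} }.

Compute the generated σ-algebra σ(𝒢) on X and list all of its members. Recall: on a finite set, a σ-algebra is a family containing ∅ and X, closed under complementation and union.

Begin from { {}, {p,r,t}, {p,s,t}, X } (that is, 𝒢 plus ∅ and X).
Step 1 adds 3:
  {q,r}  = X∖{p,s,t}
  {q,s}  = X∖{p,r,t}
  {p,r,s,t}  = {p,r,t} ∪ {p,s,t}
Step 2 (4 new):
  {q}  = X∖{p,r,s,t}
  {q,r,s}  = {q,r} ∪ {q,s}
  {p,q,r,t}  = {q,r} ∪ {p,r,t}
  {p,q,s,t}  = {p,s,t} ∪ {q,s}
Step 3: 3 new —
  {r}  = X∖{p,q,s,t}
  {s}  = X∖{p,q,r,t}
  {p,t}  = X∖{q,r,s}
Step 4. New:
  {r,s}  = {r} ∪ {s}
  {p,q,t}  = {p,t} ∪ {q}
Step 5: already closed under ᶜ and ∪.

Therefore σ(𝒢) = { {}, {q}, {r}, {s}, {p,t}, {q,r}, {q,s}, {r,s}, {p,q,t}, {p,r,t}, {p,s,t}, {q,r,s}, {p,q,r,t}, {p,q,s,t}, {p,r,s,t}, X } (|σ(𝒢)| = 16).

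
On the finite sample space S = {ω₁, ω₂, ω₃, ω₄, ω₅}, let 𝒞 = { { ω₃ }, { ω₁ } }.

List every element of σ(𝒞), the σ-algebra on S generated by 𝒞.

|σ(𝒞)| = 8.  σ(𝒞) = { {  }, { ω₁ }, { ω₃ }, { ω₁, ω₃ }, { ω₂, ω₄, ω₅ }, { ω₁, ω₂, ω₄, ω₅ }, { ω₂, ω₃, ω₄, ω₅ }, S }

Derivation:
Seed the family with 𝒞 together with ∅ and S: { {  }, { ω₁ }, { ω₃ }, S }.
Pass 1 (3 new):
  { ω₁, ω₃ }  = { ω₃ } ∪ { ω₁ }
  { ω₁, ω₂, ω₄, ω₅ }  = ᶜ of { ω₃ }
  { ω₂, ω₃, ω₄, ω₅ }  = ᶜ of { ω₁ }
  (now 7)
Pass 2. New:
  { ω₂, ω₄, ω₅ }  = ᶜ of { ω₁, ω₃ }
  (now 8)
Pass 3: no new sets; the family is a σ-algebra.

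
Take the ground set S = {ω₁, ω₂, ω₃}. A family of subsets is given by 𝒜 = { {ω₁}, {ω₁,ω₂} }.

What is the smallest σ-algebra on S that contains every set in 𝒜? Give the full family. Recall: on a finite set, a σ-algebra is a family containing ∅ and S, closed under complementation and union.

Start: 𝒜 ∪ {∅, S} = { {}, {ω₁}, {ω₁,ω₂}, S }.
Iteration 1: 2 new —
  {ω₃}  = S∖{ω₁,ω₂}
  {ω₂,ω₃}  = S∖{ω₁}
  (now 6)
Iteration 2: +1 →
  {ω₁,ω₃}  = {ω₃} ∪ {ω₁}
  (now 7)
Iteration 3 adds 1:
  {ω₂}  = S∖{ω₁,ω₃}
  (now 8)
Iteration 4: no new sets; the family is a σ-algebra.

|σ(𝒜)| = 8.  σ(𝒜) = { {}, {ω₁}, {ω₂}, {ω₃}, {ω₁,ω₂}, {ω₁,ω₃}, {ω₂,ω₃}, S }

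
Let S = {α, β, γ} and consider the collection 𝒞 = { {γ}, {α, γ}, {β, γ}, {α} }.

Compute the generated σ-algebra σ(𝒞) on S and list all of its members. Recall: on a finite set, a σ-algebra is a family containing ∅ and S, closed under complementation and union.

Initial family (6 sets): { {}, {α}, {γ}, {α, γ}, {β, γ}, S }.
Iteration 1 (2 new):
  {β}  = S∖{α, γ}
  {α, β}  = S∖{γ}
  (now 8)
Iteration 2: closed — nothing new.

Therefore σ(𝒞) = { {}, {α}, {β}, {γ}, {α, β}, {α, γ}, {β, γ}, S } (|σ(𝒞)| = 8).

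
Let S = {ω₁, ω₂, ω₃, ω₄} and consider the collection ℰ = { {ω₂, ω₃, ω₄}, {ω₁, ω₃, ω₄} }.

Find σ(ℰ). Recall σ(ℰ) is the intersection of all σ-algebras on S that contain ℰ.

Start: ℰ ∪ {∅, S} = { ∅, {ω₁, ω₃, ω₄}, {ω₂, ω₃, ω₄}, S }.
Iteration 1 adds 2:
  {ω₁}  = complement {ω₂, ω₃, ω₄}
  {ω₂}  = complement {ω₁, ω₃, ω₄}
Iteration 2. New:
  {ω₁, ω₂}  = {ω₂} ∪ {ω₁}
Iteration 3 (1 new):
  {ω₃, ω₄}  = complement {ω₁, ω₂}
Iteration 4: closed — nothing new.

Hence σ(ℰ) has 8 members: { ∅, {ω₁}, {ω₂}, {ω₁, ω₂}, {ω₃, ω₄}, {ω₁, ω₃, ω₄}, {ω₂, ω₃, ω₄}, S }.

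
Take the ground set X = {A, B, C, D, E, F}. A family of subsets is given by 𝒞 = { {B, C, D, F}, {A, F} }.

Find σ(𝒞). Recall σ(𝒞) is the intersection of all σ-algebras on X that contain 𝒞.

Initial family (4 sets): { {}, {A, F}, {B, C, D, F}, X }.
Iteration 1 adds 3:
  {A, E}  = {B, C, D, F}ᶜ
  {B, C, D, E}  = {A, F}ᶜ
  {A, B, C, D, F}  = {B, C, D, F} ∪ {A, F}
  [7 total]
Iteration 2: +4 →
  {E}  = {A, B, C, D, F}ᶜ
  {A, E, F}  = {A, E} ∪ {A, F}
  {A, B, C, D, E}  = {A, E} ∪ {B, C, D, E}
  {B, C, D, E, F}  = {B, C, D, F} ∪ {B, C, D, E}
  [11 total]
Iteration 3 (3 new):
  {A}  = {B, C, D, E, F}ᶜ
  {F}  = {A, B, C, D, E}ᶜ
  {B, C, D}  = {A, E, F}ᶜ
  [14 total]
Iteration 4: 2 new —
  {E, F}  = {E} ∪ {F}
  {A, B, C, D}  = {B, C, D} ∪ {A}
  [16 total]
Iteration 5: stable.

σ(𝒞) = { {}, {A}, {E}, {F}, {A, E}, {A, F}, {E, F}, {A, E, F}, {B, C, D}, {A, B, C, D}, {B, C, D, E}, {B, C, D, F}, {A, B, C, D, E}, {A, B, C, D, F}, {B, C, D, E, F}, X }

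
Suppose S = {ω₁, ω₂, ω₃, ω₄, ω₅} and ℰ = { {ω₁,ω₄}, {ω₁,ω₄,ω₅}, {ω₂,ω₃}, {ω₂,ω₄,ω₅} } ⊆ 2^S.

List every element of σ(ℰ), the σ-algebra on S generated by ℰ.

σ(ℰ) = { {}, {ω₁}, {ω₂}, {ω₃}, {ω₄}, {ω₅}, {ω₁,ω₂}, {ω₁,ω₃}, {ω₁,ω₄}, {ω₁,ω₅}, {ω₂,ω₃}, {ω₂,ω₄}, {ω₂,ω₅}, {ω₃,ω₄}, {ω₃,ω₅}, {ω₄,ω₅}, {ω₁,ω₂,ω₃}, {ω₁,ω₂,ω₄}, {ω₁,ω₂,ω₅}, {ω₁,ω₃,ω₄}, {ω₁,ω₃,ω₅}, {ω₁,ω₄,ω₅}, {ω₂,ω₃,ω₄}, {ω₂,ω₃,ω₅}, {ω₂,ω₄,ω₅}, {ω₃,ω₄,ω₅}, {ω₁,ω₂,ω₃,ω₄}, {ω₁,ω₂,ω₃,ω₅}, {ω₁,ω₂,ω₄,ω₅}, {ω₁,ω₃,ω₄,ω₅}, {ω₂,ω₃,ω₄,ω₅}, S }

Check:
Start: ℰ ∪ {∅, S} = { {}, {ω₁,ω₄}, {ω₂,ω₃}, {ω₁,ω₄,ω₅}, {ω₂,ω₄,ω₅}, S }.
Step 1. New:
  {ω₁,ω₃}  = complement {ω₂,ω₄,ω₅}
  {ω₂,ω₃,ω₅}  = complement {ω₁,ω₄}
  {ω₁,ω₂,ω₃,ω₄}  = {ω₂,ω₃} ∪ {ω₁,ω₄}
  {ω₁,ω₂,ω₄,ω₅}  = {ω₁,ω₄,ω₅} ∪ {ω₂,ω₄,ω₅}
  {ω₂,ω₃,ω₄,ω₅}  = {ω₂,ω₃} ∪ {ω₂,ω₄,ω₅}
  (now 11)
Step 2: 7 new —
  {ω₁}  = complement {ω₂,ω₃,ω₄,ω₅}
  {ω₃}  = complement {ω₁,ω₂,ω₄,ω₅}
  {ω₅}  = complement {ω₁,ω₂,ω₃,ω₄}
  {ω₁,ω₂,ω₃}  = {ω₂,ω₃} ∪ {ω₁,ω₃}
  {ω₁,ω₃,ω₄}  = {ω₁,ω₄} ∪ {ω₁,ω₃}
  {ω₁,ω₂,ω₃,ω₅}  = {ω₂,ω₃,ω₅} ∪ {ω₁,ω₃}
  {ω₁,ω₃,ω₄,ω₅}  = {ω₁,ω₄,ω₅} ∪ {ω₁,ω₃}
  (now 18)
Step 3 adds 7:
  {ω₂}  = complement {ω₁,ω₃,ω₄,ω₅}
  {ω₄}  = complement {ω₁,ω₂,ω₃,ω₅}
  {ω₁,ω₅}  = {ω₅} ∪ {ω₁}
  {ω₂,ω₅}  = complement {ω₁,ω₃,ω₄}
  {ω₃,ω₅}  = {ω₃} ∪ {ω₅}
  {ω₄,ω₅}  = complement {ω₁,ω₂,ω₃}
  {ω₁,ω₃,ω₅}  = {ω₁,ω₃} ∪ {ω₅}
  (now 25)
Step 4: +7 →
  {ω₁,ω₂}  = {ω₂} ∪ {ω₁}
  {ω₂,ω₄}  = complement {ω₁,ω₃,ω₅}
  {ω₃,ω₄}  = {ω₃} ∪ {ω₄}
  {ω₁,ω₂,ω₄}  = complement {ω₃,ω₅}
  {ω₁,ω₂,ω₅}  = {ω₂,ω₅} ∪ {ω₁,ω₅}
  {ω₂,ω₃,ω₄}  = complement {ω₁,ω₅}
  {ω₃,ω₄,ω₅}  = {ω₄,ω₅} ∪ {ω₃}
  (now 32)
Step 5: closed — nothing new.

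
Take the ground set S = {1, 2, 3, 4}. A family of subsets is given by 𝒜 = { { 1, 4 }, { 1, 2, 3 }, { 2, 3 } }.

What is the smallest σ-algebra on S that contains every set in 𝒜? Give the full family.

Take S₀ = 𝒜 ∪ {∅, S} = { {}, { 1, 4 }, { 2, 3 }, { 1, 2, 3 }, S }.
Round 1 (1 new):
  { 4 }  = ᶜ of { 1, 2, 3 }
  (now 6)
Round 2 (1 new):
  { 2, 3, 4 }  = { 4 } ∪ { 2, 3 }
  (now 7)
Round 3. New:
  { 1 }  = ᶜ of { 2, 3, 4 }
  (now 8)
Round 4 adds nothing — fixpoint reached.

|σ(𝒜)| = 8.  σ(𝒜) = { {}, { 1 }, { 4 }, { 1, 4 }, { 2, 3 }, { 1, 2, 3 }, { 2, 3, 4 }, S }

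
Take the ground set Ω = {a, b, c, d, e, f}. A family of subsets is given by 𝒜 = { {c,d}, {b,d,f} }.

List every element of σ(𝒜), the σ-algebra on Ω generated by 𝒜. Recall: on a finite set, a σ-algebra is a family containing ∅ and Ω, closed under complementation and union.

|σ(𝒜)| = 16.  σ(𝒜) = { ∅, {c}, {d}, {a,e}, {b,f}, {c,d}, {a,c,e}, {a,d,e}, {b,c,f}, {b,d,f}, {a,b,e,f}, {a,c,d,e}, {b,c,d,f}, {a,b,c,e,f}, {a,b,d,e,f}, Ω }

Working:
Take S₀ = 𝒜 ∪ {∅, Ω} = { ∅, {c,d}, {b,d,f}, Ω }.
Pass 1. New:
  {a,c,e}  = {b,d,f}ᶜ
  {a,b,e,f}  = {c,d}ᶜ
  {b,c,d,f}  = {b,d,f} ∪ {c,d}
  [7 total]
Pass 2. New:
  {a,e}  = {b,c,d,f}ᶜ
  {a,c,d,e}  = {c,d} ∪ {a,c,e}
  {a,b,c,e,f}  = {a,c,e} ∪ {a,b,e,f}
  {a,b,d,e,f}  = {b,d,f} ∪ {a,b,e,f}
  [11 total]
Pass 3 adds 3:
  {c}  = {a,b,d,e,f}ᶜ
  {d}  = {a,b,c,e,f}ᶜ
  {b,f}  = {a,c,d,e}ᶜ
  [14 total]
Pass 4: 2 new —
  {a,d,e}  = {a,e} ∪ {d}
  {b,c,f}  = {c} ∪ {b,f}
  [16 total]
Pass 5 adds nothing — fixpoint reached.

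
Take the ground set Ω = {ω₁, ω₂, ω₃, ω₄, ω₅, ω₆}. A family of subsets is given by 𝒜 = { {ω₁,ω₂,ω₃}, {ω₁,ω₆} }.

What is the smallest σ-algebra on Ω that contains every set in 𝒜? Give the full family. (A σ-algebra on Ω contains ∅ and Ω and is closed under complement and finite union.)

Answer: σ(𝒜) = { {}, {ω₁}, {ω₆}, {ω₁,ω₆}, {ω₂,ω₃}, {ω₄,ω₅}, {ω₁,ω₂,ω₃}, {ω₁,ω₄,ω₅}, {ω₂,ω₃,ω₆}, {ω₄,ω₅,ω₆}, {ω₁,ω₂,ω₃,ω₆}, {ω₁,ω₄,ω₅,ω₆}, {ω₂,ω₃,ω₄,ω₅}, {ω₁,ω₂,ω₃,ω₄,ω₅}, {ω₂,ω₃,ω₄,ω₅,ω₆}, Ω }

Working:
Take S₀ = 𝒜 ∪ {∅, Ω} = { {}, {ω₁,ω₆}, {ω₁,ω₂,ω₃}, Ω }.
Pass 1 adds 3:
  {ω₄,ω₅,ω₆}  = Ω∖{ω₁,ω₂,ω₃}
  {ω₁,ω₂,ω₃,ω₆}  = {ω₁,ω₂,ω₃} ∪ {ω₁,ω₆}
  {ω₂,ω₃,ω₄,ω₅}  = Ω∖{ω₁,ω₆}
  |family| = 7
Pass 2: 4 new —
  {ω₄,ω₅}  = Ω∖{ω₁,ω₂,ω₃,ω₆}
  {ω₁,ω₄,ω₅,ω₆}  = {ω₁,ω₆} ∪ {ω₄,ω₅,ω₆}
  {ω₁,ω₂,ω₃,ω₄,ω₅}  = {ω₁,ω₂,ω₃} ∪ {ω₂,ω₃,ω₄,ω₅}
  {ω₂,ω₃,ω₄,ω₅,ω₆}  = {ω₂,ω₃,ω₄,ω₅} ∪ {ω₄,ω₅,ω₆}
  |family| = 11
Pass 3. New:
  {ω₁}  = Ω∖{ω₂,ω₃,ω₄,ω₅,ω₆}
  {ω₆}  = Ω∖{ω₁,ω₂,ω₃,ω₄,ω₅}
  {ω₂,ω₃}  = Ω∖{ω₁,ω₄,ω₅,ω₆}
  |family| = 14
Pass 4. New:
  {ω₁,ω₄,ω₅}  = {ω₄,ω₅} ∪ {ω₁}
  {ω₂,ω₃,ω₆}  = {ω₂,ω₃} ∪ {ω₆}
  |family| = 16
Pass 5: no new sets; the family is a σ-algebra.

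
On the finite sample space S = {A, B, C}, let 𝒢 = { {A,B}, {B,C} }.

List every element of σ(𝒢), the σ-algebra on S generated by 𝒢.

Begin from { {}, {A,B}, {B,C}, S } (that is, 𝒢 plus ∅ and S).
Pass 1. New:
  {A}  = ᶜ of {B,C}
  {C}  = ᶜ of {A,B}
  (now 6)
Pass 2: +1 →
  {A,C}  = {C} ∪ {A}
  (now 7)
Pass 3 adds 1:
  {B}  = ᶜ of {A,C}
  (now 8)
Pass 4: stable.

Therefore σ(𝒢) = { {}, {A}, {B}, {C}, {A,B}, {A,C}, {B,C}, S } (|σ(𝒢)| = 8).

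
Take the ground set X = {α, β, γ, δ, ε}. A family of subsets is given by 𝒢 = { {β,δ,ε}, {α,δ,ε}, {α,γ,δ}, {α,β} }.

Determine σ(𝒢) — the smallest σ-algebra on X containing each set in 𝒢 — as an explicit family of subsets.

|σ(𝒢)| = 32.  σ(𝒢) = { {}, {α}, {β}, {γ}, {δ}, {ε}, {α,β}, {α,γ}, {α,δ}, {α,ε}, {β,γ}, {β,δ}, {β,ε}, {γ,δ}, {γ,ε}, {δ,ε}, {α,β,γ}, {α,β,δ}, {α,β,ε}, {α,γ,δ}, {α,γ,ε}, {α,δ,ε}, {β,γ,δ}, {β,γ,ε}, {β,δ,ε}, {γ,δ,ε}, {α,β,γ,δ}, {α,β,γ,ε}, {α,β,δ,ε}, {α,γ,δ,ε}, {β,γ,δ,ε}, X }

Check:
Begin from { {}, {α,β}, {α,γ,δ}, {α,δ,ε}, {β,δ,ε}, X } (that is, 𝒢 plus ∅ and X).
Step 1: 7 new —
  {α,γ}  = complement {β,δ,ε}
  {β,γ}  = complement {α,δ,ε}
  {β,ε}  = complement {α,γ,δ}
  {γ,δ,ε}  = complement {α,β}
  {α,β,γ,δ}  = {α,γ,δ} ∪ {α,β}
  {α,β,δ,ε}  = {α,δ,ε} ∪ {α,β}
  {α,γ,δ,ε}  = {α,δ,ε} ∪ {α,γ,δ}
  |family| = 13
Step 2 (8 new):
  {β}  = complement {α,γ,δ,ε}
  {γ}  = complement {α,β,δ,ε}
  {ε}  = complement {α,β,γ,δ}
  {α,β,γ}  = {α,β} ∪ {β,γ}
  {α,β,ε}  = {β,ε} ∪ {α,β}
  {β,γ,ε}  = {β,ε} ∪ {β,γ}
  {α,β,γ,ε}  = {β,ε} ∪ {α,γ}
  {β,γ,δ,ε}  = {β,ε} ∪ {γ,δ,ε}
  |family| = 21
Step 3 (7 new):
  {α}  = complement {β,γ,δ,ε}
  {δ}  = complement {α,β,γ,ε}
  {α,δ}  = complement {β,γ,ε}
  {γ,δ}  = complement {α,β,ε}
  {γ,ε}  = {ε} ∪ {γ}
  {δ,ε}  = complement {α,β,γ}
  {α,γ,ε}  = {α,γ} ∪ {ε}
  |family| = 28
Step 4 adds 4:
  {α,ε}  = {ε} ∪ {α}
  {β,δ}  = complement {α,γ,ε}
  {α,β,δ}  = complement {γ,ε}
  {β,γ,δ}  = {γ,δ} ∪ {β}
  |family| = 32
Step 5: stable.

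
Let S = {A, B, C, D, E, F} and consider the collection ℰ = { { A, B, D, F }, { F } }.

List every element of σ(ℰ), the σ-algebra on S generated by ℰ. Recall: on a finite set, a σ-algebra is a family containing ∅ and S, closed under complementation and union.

σ(ℰ) = { {  }, { F }, { C, E }, { A, B, D }, { C, E, F }, { A, B, D, F }, { A, B, C, D, E }, S }

Check:
Begin from { {  }, { F }, { A, B, D, F }, S } (that is, ℰ plus ∅ and S).
Pass 1. New:
  { C, E }  = ᶜ of { A, B, D, F }
  { A, B, C, D, E }  = ᶜ of { F }
  [6 total]
Pass 2: 1 new —
  { C, E, F }  = { C, E } ∪ { F }
  [7 total]
Pass 3 (1 new):
  { A, B, D }  = ᶜ of { C, E, F }
  [8 total]
Pass 4: no new sets; the family is a σ-algebra.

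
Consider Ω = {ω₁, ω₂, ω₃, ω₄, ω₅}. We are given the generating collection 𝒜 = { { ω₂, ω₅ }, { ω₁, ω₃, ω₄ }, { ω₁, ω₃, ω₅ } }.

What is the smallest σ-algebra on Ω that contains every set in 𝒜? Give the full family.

Answer: σ(𝒜) = { ∅, { ω₂ }, { ω₄ }, { ω₅ }, { ω₁, ω₃ }, { ω₂, ω₄ }, { ω₂, ω₅ }, { ω₄, ω₅ }, { ω₁, ω₂, ω₃ }, { ω₁, ω₃, ω₄ }, { ω₁, ω₃, ω₅ }, { ω₂, ω₄, ω₅ }, { ω₁, ω₂, ω₃, ω₄ }, { ω₁, ω₂, ω₃, ω₅ }, { ω₁, ω₃, ω₄, ω₅ }, Ω }

Check:
Seed the family with 𝒜 together with ∅ and Ω: { ∅, { ω₂, ω₅ }, { ω₁, ω₃, ω₄ }, { ω₁, ω₃, ω₅ }, Ω }.
Pass 1. New:
  { ω₂, ω₄ }  = complement { ω₁, ω₃, ω₅ }
  { ω₁, ω₂, ω₃, ω₅ }  = { ω₂, ω₅ } ∪ { ω₁, ω₃, ω₅ }
  { ω₁, ω₃, ω₄, ω₅ }  = { ω₁, ω₃, ω₄ } ∪ { ω₁, ω₃, ω₅ }
  — 8 sets.
Pass 2. New:
  { ω₂ }  = complement { ω₁, ω₃, ω₄, ω₅ }
  { ω₄ }  = complement { ω₁, ω₂, ω₃, ω₅ }
  { ω₂, ω₄, ω₅ }  = { ω₂, ω₅ } ∪ { ω₂, ω₄ }
  { ω₁, ω₂, ω₃, ω₄ }  = { ω₁, ω₃, ω₄ } ∪ { ω₂, ω₄ }
  — 12 sets.
Pass 3 adds 2:
  { ω₅ }  = complement { ω₁, ω₂, ω₃, ω₄ }
  { ω₁, ω₃ }  = complement { ω₂, ω₄, ω₅ }
  — 14 sets.
Pass 4 adds 2:
  { ω₄, ω₅ }  = { ω₄ } ∪ { ω₅ }
  { ω₁, ω₂, ω₃ }  = { ω₁, ω₃ } ∪ { ω₂ }
  — 16 sets.
Pass 5: no new sets; the family is a σ-algebra.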